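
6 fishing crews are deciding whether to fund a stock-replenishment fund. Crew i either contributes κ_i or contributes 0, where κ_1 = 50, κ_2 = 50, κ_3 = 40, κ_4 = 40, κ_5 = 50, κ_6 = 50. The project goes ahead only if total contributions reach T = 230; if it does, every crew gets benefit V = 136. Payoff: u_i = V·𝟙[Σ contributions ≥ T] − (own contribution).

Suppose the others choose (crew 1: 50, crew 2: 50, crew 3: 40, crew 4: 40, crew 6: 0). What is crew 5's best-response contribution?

Others' total = 180. Contributing 50 brings total to 230 ≥ 230: gain V − κ_5 = 86.
Best response: 50.

50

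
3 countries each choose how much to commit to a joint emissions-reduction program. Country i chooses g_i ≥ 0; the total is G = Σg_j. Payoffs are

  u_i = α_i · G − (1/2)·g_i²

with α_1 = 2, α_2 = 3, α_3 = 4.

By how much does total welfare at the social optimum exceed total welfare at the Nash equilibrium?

Country i's FOC: ∂u_i/∂g_i = α_i − g_i = 0, so g_i* = α_i.
NE contributions = (2, 3, 4); G = 9.
W^NE = (Σα)·G − ½Σα_i² = 9² − ½·29 = 66.5.
Planner sets g_i = Σα_j = 9 for every i, so G^SO = 3·9 = 27.
W^SO = (Σα)·G^SO − ½·3·(Σα)² = (3/2)·9² = 121.5.
Deadweight loss = W^SO − W^NE = 55.

55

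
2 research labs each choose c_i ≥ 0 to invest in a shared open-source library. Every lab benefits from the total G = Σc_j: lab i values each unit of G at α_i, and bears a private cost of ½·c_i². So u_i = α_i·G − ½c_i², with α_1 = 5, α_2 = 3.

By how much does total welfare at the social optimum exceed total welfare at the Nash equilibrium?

Lab i's FOC: ∂u_i/∂c_i = α_i − c_i = 0, so c_i* = α_i.
NE contributions = (5, 3); G = 8.
W^NE = (Σα)·G − ½Σα_i² = 8² − ½·34 = 47.
Planner sets c_i = Σα_j = 8 for every i, so G^SO = 2·8 = 16.
W^SO = (Σα)·G^SO − ½·2·(Σα)² = (2/2)·8² = 64.
Deadweight loss = W^SO − W^NE = 17.

17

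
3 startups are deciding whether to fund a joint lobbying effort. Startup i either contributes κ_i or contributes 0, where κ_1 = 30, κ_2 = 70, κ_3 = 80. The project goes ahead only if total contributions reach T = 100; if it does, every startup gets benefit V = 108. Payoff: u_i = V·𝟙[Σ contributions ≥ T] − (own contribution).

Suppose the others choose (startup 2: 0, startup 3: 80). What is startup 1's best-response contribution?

30

Others' total = 80. Contributing 30 brings total to 110 ≥ 100: gain V − κ_1 = 78.
Best response: 30.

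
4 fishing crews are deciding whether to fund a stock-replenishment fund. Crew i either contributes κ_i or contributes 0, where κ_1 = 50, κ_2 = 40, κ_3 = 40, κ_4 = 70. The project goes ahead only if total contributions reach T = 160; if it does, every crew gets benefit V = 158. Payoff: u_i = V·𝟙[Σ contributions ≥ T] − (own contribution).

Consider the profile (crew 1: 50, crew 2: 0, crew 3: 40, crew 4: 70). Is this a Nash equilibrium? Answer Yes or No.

Total = 160 ≥ 160: provided.
Crew 1 (pledges 50, payoff 108): dropping to 0 → total 110, payoff 0. No gain.
Crew 2 (pledges 0, payoff 158): pledging 40 → total 200, payoff 118. No gain.
Crew 3 (pledges 40, payoff 118): dropping to 0 → total 120, payoff 0. No gain.
Crew 4 (pledges 70, payoff 88): dropping to 0 → total 90, payoff 0. No gain.

Yes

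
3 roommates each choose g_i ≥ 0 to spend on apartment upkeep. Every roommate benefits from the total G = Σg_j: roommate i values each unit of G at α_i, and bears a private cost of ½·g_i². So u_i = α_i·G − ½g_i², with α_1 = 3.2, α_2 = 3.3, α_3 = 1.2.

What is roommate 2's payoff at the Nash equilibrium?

19.965

Roommate i's FOC: ∂u_i/∂g_i = α_i − g_i = 0, so g_i* = α_i.
NE contributions = (3.2, 3.3, 1.2); G = 7.7.
u_2 = α_2·G − ½·(g_2)² = 3.3·7.7 − ½·3.3² = 19.965.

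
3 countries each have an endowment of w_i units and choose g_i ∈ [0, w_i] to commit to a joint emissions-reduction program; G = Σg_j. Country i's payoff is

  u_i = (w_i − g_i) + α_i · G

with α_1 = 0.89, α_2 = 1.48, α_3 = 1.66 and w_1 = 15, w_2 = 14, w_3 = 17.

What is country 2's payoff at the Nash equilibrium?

∂u_i/∂g_i = α_i − 1, so country i contributes w_i if α_i > 1, else 0.
α_i > 1 for i ∈ {2, 3}; NE contributions (0, 14, 17), G = 31.
u_2 = (14 − 14) + 1.48·31 = 45.88.

45.88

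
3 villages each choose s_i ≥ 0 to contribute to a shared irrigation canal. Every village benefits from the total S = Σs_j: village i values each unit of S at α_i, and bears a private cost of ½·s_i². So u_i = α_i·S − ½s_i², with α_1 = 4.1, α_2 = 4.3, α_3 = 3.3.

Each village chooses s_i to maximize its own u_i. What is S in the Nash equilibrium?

11.7

Village i's FOC: ∂u_i/∂s_i = α_i − s_i = 0, so s_i* = α_i.
NE contributions = (4.1, 4.3, 3.3); S = 11.7.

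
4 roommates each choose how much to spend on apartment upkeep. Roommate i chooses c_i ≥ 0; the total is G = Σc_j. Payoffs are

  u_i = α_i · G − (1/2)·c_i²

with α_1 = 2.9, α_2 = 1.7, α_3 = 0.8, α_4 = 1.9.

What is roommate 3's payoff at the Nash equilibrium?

5.52

Roommate i's FOC: ∂u_i/∂c_i = α_i − c_i = 0, so c_i* = α_i.
NE contributions = (2.9, 1.7, 0.8, 1.9); G = 7.3.
u_3 = α_3·G − ½·(c_3)² = 0.8·7.3 − ½·0.8² = 5.52.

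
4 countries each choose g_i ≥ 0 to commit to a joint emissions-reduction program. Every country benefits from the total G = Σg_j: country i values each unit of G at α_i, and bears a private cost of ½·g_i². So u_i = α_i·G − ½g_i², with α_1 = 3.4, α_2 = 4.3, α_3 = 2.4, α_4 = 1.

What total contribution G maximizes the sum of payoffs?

Planner FOC: ∂(Σu_j)/∂g_i = (Σα_j) − g_i = 0, so g_i^SO = Σα_j = 11.1 for every i; G^SO = 44.4.

44.4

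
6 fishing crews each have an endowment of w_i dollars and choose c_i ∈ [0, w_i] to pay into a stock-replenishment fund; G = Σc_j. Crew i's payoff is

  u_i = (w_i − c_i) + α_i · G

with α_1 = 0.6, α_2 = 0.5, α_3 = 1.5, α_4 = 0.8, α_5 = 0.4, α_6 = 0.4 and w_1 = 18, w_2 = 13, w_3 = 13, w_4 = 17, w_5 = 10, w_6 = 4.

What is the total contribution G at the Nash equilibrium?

∂u_i/∂c_i = α_i − 1, so crew i contributes w_i if α_i > 1, else 0.
α_i > 1 for i ∈ {3}; NE contributions (0, 0, 13, 0, 0, 0), G = 13.

13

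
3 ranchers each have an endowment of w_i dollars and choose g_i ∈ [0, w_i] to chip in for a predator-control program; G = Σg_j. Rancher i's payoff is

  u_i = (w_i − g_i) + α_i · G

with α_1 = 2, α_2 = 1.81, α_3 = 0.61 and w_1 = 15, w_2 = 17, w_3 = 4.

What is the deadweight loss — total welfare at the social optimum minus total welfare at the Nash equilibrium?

∂u_i/∂g_i = α_i − 1, so rancher i contributes w_i if α_i > 1, else 0.
α_i > 1 for i ∈ {1, 2}; NE contributions (15, 17, 0), G = 32.
W^NE = Σw_i − G^NE + (Σα_i)·G^NE = 36 + 3.42·32 = 145.44.
Planner: ∂(Σu_j)/∂g_i = Σα_j − 1 = 3.42 > 0, so everyone contributes w_i; G^SO = 36, W^SO = 36 + 3.42·36 = 159.12.
Deadweight loss = 13.68.

13.68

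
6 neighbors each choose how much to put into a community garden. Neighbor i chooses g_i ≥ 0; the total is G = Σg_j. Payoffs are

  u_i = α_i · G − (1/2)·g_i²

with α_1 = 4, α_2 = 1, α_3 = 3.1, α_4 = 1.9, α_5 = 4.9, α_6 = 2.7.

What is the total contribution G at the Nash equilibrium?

17.6

Neighbor i's FOC: ∂u_i/∂g_i = α_i − g_i = 0, so g_i* = α_i.
NE contributions = (4, 1, 3.1, 1.9, 4.9, 2.7); G = 17.6.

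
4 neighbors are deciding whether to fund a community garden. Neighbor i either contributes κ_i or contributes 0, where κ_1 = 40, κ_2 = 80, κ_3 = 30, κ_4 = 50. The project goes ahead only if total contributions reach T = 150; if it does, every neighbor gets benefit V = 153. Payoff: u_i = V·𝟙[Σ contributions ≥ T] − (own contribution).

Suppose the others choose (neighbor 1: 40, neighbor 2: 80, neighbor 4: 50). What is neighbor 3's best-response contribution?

Others' total = 170 ≥ 150; contributing adds cost 30 for no extra benefit.
Best response: 0.

0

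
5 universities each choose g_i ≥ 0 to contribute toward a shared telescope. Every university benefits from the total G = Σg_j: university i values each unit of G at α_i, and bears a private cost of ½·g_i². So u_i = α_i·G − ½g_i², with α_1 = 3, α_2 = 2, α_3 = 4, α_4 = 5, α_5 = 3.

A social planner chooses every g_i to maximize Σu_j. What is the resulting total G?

Planner FOC: ∂(Σu_j)/∂g_i = (Σα_j) − g_i = 0, so g_i^SO = Σα_j = 17 for every i; G^SO = 85.

85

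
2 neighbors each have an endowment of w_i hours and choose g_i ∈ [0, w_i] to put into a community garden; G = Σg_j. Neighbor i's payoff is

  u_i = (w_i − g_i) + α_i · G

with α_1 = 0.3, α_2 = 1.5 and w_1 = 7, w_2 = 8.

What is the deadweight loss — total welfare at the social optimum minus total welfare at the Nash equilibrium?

∂u_i/∂g_i = α_i − 1, so neighbor i contributes w_i if α_i > 1, else 0.
α_i > 1 for i ∈ {2}; NE contributions (0, 8), G = 8.
W^NE = Σw_i − G^NE + (Σα_i)·G^NE = 15 + 0.8·8 = 21.4.
Planner: ∂(Σu_j)/∂g_i = Σα_j − 1 = 0.8 > 0, so everyone contributes w_i; G^SO = 15, W^SO = 15 + 0.8·15 = 27.
Deadweight loss = 5.6.

5.6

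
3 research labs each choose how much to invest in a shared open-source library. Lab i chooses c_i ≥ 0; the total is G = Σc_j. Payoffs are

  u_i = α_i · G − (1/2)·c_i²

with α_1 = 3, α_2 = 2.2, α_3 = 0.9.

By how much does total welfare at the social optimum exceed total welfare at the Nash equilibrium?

25.93

Lab i's FOC: ∂u_i/∂c_i = α_i − c_i = 0, so c_i* = α_i.
NE contributions = (3, 2.2, 0.9); G = 6.1.
W^NE = (Σα)·G − ½Σα_i² = 6.1² − ½·14.65 = 29.885.
Planner sets c_i = Σα_j = 6.1 for every i, so G^SO = 3·6.1 = 18.3.
W^SO = (Σα)·G^SO − ½·3·(Σα)² = (3/2)·6.1² = 55.815.
Deadweight loss = W^SO − W^NE = 25.93.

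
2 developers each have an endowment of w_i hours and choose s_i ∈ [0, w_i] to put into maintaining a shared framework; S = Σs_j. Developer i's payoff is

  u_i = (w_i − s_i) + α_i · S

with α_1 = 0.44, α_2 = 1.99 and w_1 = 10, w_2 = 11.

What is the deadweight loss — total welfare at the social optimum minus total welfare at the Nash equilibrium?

14.3

∂u_i/∂s_i = α_i − 1, so developer i contributes w_i if α_i > 1, else 0.
α_i > 1 for i ∈ {2}; NE contributions (0, 11), S = 11.
W^NE = Σw_i − S^NE + (Σα_i)·S^NE = 21 + 1.43·11 = 36.73.
Planner: ∂(Σu_j)/∂s_i = Σα_j − 1 = 1.43 > 0, so everyone contributes w_i; S^SO = 21, W^SO = 21 + 1.43·21 = 51.03.
Deadweight loss = 14.3.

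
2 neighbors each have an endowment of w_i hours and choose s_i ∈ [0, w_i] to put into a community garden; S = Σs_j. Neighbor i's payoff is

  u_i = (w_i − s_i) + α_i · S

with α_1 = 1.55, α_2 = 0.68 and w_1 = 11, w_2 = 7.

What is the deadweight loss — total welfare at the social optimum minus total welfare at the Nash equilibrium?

∂u_i/∂s_i = α_i − 1, so neighbor i contributes w_i if α_i > 1, else 0.
α_i > 1 for i ∈ {1}; NE contributions (11, 0), S = 11.
W^NE = Σw_i − S^NE + (Σα_i)·S^NE = 18 + 1.23·11 = 31.53.
Planner: ∂(Σu_j)/∂s_i = Σα_j − 1 = 1.23 > 0, so everyone contributes w_i; S^SO = 18, W^SO = 18 + 1.23·18 = 40.14.
Deadweight loss = 8.61.

8.61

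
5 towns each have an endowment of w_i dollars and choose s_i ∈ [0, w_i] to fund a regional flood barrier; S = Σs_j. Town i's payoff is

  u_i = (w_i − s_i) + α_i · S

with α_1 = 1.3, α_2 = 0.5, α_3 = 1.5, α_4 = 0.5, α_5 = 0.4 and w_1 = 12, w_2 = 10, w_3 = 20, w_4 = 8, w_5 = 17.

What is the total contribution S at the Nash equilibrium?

32

∂u_i/∂s_i = α_i − 1, so town i contributes w_i if α_i > 1, else 0.
α_i > 1 for i ∈ {1, 3}; NE contributions (12, 0, 20, 0, 0), S = 32.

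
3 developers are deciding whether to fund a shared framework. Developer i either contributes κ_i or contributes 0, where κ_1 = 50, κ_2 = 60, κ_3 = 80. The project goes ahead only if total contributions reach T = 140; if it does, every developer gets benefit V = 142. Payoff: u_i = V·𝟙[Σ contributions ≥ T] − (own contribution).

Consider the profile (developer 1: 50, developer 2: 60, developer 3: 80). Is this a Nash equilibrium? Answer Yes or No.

Total = 190 ≥ 140: provided.
Developer 1 (pledges 50, payoff 92): dropping to 0 → total 140, payoff 142. Profitable deviation.

No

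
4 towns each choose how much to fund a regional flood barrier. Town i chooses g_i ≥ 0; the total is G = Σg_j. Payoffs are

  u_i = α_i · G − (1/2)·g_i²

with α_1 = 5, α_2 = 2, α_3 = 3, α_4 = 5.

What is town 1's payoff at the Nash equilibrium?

62.5

Town i's FOC: ∂u_i/∂g_i = α_i − g_i = 0, so g_i* = α_i.
NE contributions = (5, 2, 3, 5); G = 15.
u_1 = α_1·G − ½·(g_1)² = 5·15 − ½·5² = 62.5.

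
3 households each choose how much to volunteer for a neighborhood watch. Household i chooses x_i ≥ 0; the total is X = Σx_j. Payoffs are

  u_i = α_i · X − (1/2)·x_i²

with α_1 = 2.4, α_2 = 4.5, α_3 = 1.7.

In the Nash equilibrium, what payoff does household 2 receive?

28.575

Household i's FOC: ∂u_i/∂x_i = α_i − x_i = 0, so x_i* = α_i.
NE contributions = (2.4, 4.5, 1.7); X = 8.6.
u_2 = α_2·X − ½·(x_2)² = 4.5·8.6 − ½·4.5² = 28.575.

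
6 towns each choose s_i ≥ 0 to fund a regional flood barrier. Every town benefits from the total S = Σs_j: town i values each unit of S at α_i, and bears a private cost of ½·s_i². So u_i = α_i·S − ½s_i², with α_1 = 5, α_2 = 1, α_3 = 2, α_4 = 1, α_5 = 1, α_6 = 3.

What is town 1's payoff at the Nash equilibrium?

52.5

Town i's FOC: ∂u_i/∂s_i = α_i − s_i = 0, so s_i* = α_i.
NE contributions = (5, 1, 2, 1, 1, 3); S = 13.
u_1 = α_1·S − ½·(s_1)² = 5·13 − ½·5² = 52.5.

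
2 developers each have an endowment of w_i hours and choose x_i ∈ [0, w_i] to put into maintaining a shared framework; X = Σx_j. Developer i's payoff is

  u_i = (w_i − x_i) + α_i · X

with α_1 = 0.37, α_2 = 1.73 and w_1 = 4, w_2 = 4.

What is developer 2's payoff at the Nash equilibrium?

∂u_i/∂x_i = α_i − 1, so developer i contributes w_i if α_i > 1, else 0.
α_i > 1 for i ∈ {2}; NE contributions (0, 4), X = 4.
u_2 = (4 − 4) + 1.73·4 = 6.92.

6.92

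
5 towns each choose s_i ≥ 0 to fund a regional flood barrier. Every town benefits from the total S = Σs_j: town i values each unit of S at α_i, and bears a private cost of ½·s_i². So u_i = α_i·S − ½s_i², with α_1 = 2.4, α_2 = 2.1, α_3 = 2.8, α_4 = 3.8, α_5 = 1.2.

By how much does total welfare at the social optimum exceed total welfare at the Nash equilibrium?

243.88

Town i's FOC: ∂u_i/∂s_i = α_i − s_i = 0, so s_i* = α_i.
NE contributions = (2.4, 2.1, 2.8, 3.8, 1.2); S = 12.3.
W^NE = (Σα)·S − ½Σα_i² = 12.3² − ½·33.89 = 134.345.
Planner sets s_i = Σα_j = 12.3 for every i, so S^SO = 5·12.3 = 61.5.
W^SO = (Σα)·S^SO − ½·5·(Σα)² = (5/2)·12.3² = 378.225.
Deadweight loss = W^SO − W^NE = 243.88.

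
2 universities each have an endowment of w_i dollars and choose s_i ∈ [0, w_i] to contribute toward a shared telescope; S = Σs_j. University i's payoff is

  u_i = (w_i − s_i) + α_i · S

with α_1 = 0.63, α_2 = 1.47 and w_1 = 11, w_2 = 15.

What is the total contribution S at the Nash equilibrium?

15

∂u_i/∂s_i = α_i − 1, so university i contributes w_i if α_i > 1, else 0.
α_i > 1 for i ∈ {2}; NE contributions (0, 15), S = 15.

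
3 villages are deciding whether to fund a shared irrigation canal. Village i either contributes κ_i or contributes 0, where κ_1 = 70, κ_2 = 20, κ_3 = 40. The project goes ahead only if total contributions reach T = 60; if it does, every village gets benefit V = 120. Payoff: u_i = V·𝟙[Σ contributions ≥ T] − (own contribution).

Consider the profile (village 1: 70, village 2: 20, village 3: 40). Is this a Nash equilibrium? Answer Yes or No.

No

Total = 130 ≥ 60: provided.
Village 1 (pledges 70, payoff 50): dropping to 0 → total 60, payoff 120. Profitable deviation.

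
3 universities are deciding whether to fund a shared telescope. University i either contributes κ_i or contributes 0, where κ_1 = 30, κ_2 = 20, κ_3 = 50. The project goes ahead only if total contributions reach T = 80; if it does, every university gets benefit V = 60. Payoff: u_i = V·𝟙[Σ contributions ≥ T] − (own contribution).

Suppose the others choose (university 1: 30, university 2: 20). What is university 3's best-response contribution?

Others' total = 50. Contributing 50 brings total to 100 ≥ 80: gain V − κ_3 = 10.
Best response: 50.

50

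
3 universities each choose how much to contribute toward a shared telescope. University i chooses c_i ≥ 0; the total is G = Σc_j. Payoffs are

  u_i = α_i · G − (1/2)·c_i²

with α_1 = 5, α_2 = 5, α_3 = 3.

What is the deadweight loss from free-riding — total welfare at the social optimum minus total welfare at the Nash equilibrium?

114

University i's FOC: ∂u_i/∂c_i = α_i − c_i = 0, so c_i* = α_i.
NE contributions = (5, 5, 3); G = 13.
W^NE = (Σα)·G − ½Σα_i² = 13² − ½·59 = 139.5.
Planner sets c_i = Σα_j = 13 for every i, so G^SO = 3·13 = 39.
W^SO = (Σα)·G^SO − ½·3·(Σα)² = (3/2)·13² = 253.5.
Deadweight loss = W^SO − W^NE = 114.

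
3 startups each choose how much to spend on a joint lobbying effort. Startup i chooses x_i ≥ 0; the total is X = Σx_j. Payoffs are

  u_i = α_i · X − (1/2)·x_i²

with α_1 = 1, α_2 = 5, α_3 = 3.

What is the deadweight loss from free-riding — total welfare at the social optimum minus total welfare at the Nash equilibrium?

58

Startup i's FOC: ∂u_i/∂x_i = α_i − x_i = 0, so x_i* = α_i.
NE contributions = (1, 5, 3); X = 9.
W^NE = (Σα)·X − ½Σα_i² = 9² − ½·35 = 63.5.
Planner sets x_i = Σα_j = 9 for every i, so X^SO = 3·9 = 27.
W^SO = (Σα)·X^SO − ½·3·(Σα)² = (3/2)·9² = 121.5.
Deadweight loss = W^SO − W^NE = 58.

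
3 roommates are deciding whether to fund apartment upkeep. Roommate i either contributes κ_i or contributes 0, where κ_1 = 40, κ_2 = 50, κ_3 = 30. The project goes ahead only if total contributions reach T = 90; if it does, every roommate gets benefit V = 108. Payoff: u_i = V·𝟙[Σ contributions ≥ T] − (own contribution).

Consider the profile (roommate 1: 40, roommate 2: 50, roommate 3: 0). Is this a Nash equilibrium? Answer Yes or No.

Total = 90 ≥ 90: provided.
Roommate 1 (pledges 40, payoff 68): dropping to 0 → total 50, payoff 0. No gain.
Roommate 2 (pledges 50, payoff 58): dropping to 0 → total 40, payoff 0. No gain.
Roommate 3 (pledges 0, payoff 108): pledging 30 → total 120, payoff 78. No gain.

Yes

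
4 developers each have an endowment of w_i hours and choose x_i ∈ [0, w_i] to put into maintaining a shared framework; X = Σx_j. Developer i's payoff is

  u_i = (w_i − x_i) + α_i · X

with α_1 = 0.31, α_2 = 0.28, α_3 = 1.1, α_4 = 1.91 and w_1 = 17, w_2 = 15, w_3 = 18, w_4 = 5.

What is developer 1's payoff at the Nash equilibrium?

∂u_i/∂x_i = α_i − 1, so developer i contributes w_i if α_i > 1, else 0.
α_i > 1 for i ∈ {3, 4}; NE contributions (0, 0, 18, 5), X = 23.
u_1 = (17 − 0) + 0.31·23 = 24.13.

24.13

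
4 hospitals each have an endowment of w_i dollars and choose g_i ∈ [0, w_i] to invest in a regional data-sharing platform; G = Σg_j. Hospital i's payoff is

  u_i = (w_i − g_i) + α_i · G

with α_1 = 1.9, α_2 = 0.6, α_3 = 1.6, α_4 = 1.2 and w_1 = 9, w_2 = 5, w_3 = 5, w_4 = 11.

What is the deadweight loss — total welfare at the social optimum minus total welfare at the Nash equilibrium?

21.5

∂u_i/∂g_i = α_i − 1, so hospital i contributes w_i if α_i > 1, else 0.
α_i > 1 for i ∈ {1, 3, 4}; NE contributions (9, 0, 5, 11), G = 25.
W^NE = Σw_i − G^NE + (Σα_i)·G^NE = 30 + 4.3·25 = 137.5.
Planner: ∂(Σu_j)/∂g_i = Σα_j − 1 = 4.3 > 0, so everyone contributes w_i; G^SO = 30, W^SO = 30 + 4.3·30 = 159.
Deadweight loss = 21.5.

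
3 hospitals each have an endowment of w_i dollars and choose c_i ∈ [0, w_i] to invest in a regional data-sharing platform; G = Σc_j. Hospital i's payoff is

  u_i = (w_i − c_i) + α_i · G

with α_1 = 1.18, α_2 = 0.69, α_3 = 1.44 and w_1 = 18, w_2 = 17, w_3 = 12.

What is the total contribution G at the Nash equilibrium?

30

∂u_i/∂c_i = α_i − 1, so hospital i contributes w_i if α_i > 1, else 0.
α_i > 1 for i ∈ {1, 3}; NE contributions (18, 0, 12), G = 30.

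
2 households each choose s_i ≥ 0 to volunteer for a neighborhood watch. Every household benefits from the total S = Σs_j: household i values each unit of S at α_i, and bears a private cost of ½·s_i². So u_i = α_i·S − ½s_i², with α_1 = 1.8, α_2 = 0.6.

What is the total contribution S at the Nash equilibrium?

Household i's FOC: ∂u_i/∂s_i = α_i − s_i = 0, so s_i* = α_i.
NE contributions = (1.8, 0.6); S = 2.4.

2.4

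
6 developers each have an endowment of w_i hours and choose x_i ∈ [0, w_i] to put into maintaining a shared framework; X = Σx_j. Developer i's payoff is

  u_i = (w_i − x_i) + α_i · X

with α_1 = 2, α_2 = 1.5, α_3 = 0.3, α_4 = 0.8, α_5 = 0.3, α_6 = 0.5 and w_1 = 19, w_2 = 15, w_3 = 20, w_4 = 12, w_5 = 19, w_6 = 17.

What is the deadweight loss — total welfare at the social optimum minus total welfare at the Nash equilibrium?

299.2

∂u_i/∂x_i = α_i − 1, so developer i contributes w_i if α_i > 1, else 0.
α_i > 1 for i ∈ {1, 2}; NE contributions (19, 15, 0, 0, 0, 0), X = 34.
W^NE = Σw_i − X^NE + (Σα_i)·X^NE = 102 + 4.4·34 = 251.6.
Planner: ∂(Σu_j)/∂x_i = Σα_j − 1 = 4.4 > 0, so everyone contributes w_i; X^SO = 102, W^SO = 102 + 4.4·102 = 550.8.
Deadweight loss = 299.2.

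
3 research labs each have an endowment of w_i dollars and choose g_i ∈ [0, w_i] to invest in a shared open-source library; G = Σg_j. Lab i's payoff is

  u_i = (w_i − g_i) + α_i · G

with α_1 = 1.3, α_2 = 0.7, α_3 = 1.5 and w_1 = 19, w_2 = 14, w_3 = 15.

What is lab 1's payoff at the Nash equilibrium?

44.2

∂u_i/∂g_i = α_i − 1, so lab i contributes w_i if α_i > 1, else 0.
α_i > 1 for i ∈ {1, 3}; NE contributions (19, 0, 15), G = 34.
u_1 = (19 − 19) + 1.3·34 = 44.2.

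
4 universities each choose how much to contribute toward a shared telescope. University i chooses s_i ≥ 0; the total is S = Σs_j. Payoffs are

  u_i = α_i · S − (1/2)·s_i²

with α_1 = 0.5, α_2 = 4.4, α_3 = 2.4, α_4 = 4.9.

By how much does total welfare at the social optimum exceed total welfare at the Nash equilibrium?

University i's FOC: ∂u_i/∂s_i = α_i − s_i = 0, so s_i* = α_i.
NE contributions = (0.5, 4.4, 2.4, 4.9); S = 12.2.
W^NE = (Σα)·S − ½Σα_i² = 12.2² − ½·49.38 = 124.15.
Planner sets s_i = Σα_j = 12.2 for every i, so S^SO = 4·12.2 = 48.8.
W^SO = (Σα)·S^SO − ½·4·(Σα)² = (4/2)·12.2² = 297.68.
Deadweight loss = W^SO − W^NE = 173.53.

173.53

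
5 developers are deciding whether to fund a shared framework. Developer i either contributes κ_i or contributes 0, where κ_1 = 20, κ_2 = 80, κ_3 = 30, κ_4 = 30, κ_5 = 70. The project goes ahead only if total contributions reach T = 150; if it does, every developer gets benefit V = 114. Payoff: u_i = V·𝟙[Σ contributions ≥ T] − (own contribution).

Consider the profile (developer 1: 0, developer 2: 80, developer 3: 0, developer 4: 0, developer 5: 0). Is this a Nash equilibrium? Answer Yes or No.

Total = 80 < 150: not provided.
Developer 1 (pledges 0, payoff 0): pledging 20 → total 100, payoff -20. No gain.
Developer 2 (pledges 80, payoff -80): dropping to 0 → total 0, payoff 0. Profitable deviation.

No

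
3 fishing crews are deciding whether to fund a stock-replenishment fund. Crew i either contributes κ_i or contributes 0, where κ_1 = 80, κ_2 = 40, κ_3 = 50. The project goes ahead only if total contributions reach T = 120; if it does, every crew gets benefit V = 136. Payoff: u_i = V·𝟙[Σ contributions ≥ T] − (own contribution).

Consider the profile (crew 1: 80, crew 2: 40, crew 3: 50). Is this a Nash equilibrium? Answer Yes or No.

Total = 170 ≥ 120: provided.
Crew 1 (pledges 80, payoff 56): dropping to 0 → total 90, payoff 0. No gain.
Crew 2 (pledges 40, payoff 96): dropping to 0 → total 130, payoff 136. Profitable deviation.

No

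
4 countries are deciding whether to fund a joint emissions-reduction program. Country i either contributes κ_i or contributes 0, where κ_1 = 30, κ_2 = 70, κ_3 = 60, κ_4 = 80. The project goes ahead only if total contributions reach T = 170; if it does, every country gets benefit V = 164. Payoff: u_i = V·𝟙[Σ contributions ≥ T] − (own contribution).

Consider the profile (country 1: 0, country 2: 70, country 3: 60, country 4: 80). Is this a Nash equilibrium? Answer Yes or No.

Total = 210 ≥ 170: provided.
Country 1 (pledges 0, payoff 164): pledging 30 → total 240, payoff 134. No gain.
Country 2 (pledges 70, payoff 94): dropping to 0 → total 140, payoff 0. No gain.
Country 3 (pledges 60, payoff 104): dropping to 0 → total 150, payoff 0. No gain.
Country 4 (pledges 80, payoff 84): dropping to 0 → total 130, payoff 0. No gain.

Yes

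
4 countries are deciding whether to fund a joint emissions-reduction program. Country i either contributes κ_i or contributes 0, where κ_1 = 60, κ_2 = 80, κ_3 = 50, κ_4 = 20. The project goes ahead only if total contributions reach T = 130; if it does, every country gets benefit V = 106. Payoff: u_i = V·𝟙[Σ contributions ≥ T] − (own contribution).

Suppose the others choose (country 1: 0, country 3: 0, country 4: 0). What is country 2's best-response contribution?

0

Others' total = 0. Even contributing 80 gives 80 < 130: no benefit either way.
Best response: 0.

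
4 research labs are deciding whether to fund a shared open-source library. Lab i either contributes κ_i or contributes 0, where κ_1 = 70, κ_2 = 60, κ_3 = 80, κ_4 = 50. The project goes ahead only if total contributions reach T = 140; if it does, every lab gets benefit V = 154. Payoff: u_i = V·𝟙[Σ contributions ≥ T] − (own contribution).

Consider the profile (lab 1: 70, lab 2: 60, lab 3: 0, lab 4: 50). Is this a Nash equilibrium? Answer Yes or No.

Total = 180 ≥ 140: provided.
Lab 1 (pledges 70, payoff 84): dropping to 0 → total 110, payoff 0. No gain.
Lab 2 (pledges 60, payoff 94): dropping to 0 → total 120, payoff 0. No gain.
Lab 3 (pledges 0, payoff 154): pledging 80 → total 260, payoff 74. No gain.
Lab 4 (pledges 50, payoff 104): dropping to 0 → total 130, payoff 0. No gain.

Yes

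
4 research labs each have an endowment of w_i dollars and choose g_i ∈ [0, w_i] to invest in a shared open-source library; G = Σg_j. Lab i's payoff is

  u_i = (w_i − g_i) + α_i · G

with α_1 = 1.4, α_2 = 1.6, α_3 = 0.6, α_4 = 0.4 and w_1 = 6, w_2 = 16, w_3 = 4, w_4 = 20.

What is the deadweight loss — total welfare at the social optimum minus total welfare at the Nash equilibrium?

∂u_i/∂g_i = α_i − 1, so lab i contributes w_i if α_i > 1, else 0.
α_i > 1 for i ∈ {1, 2}; NE contributions (6, 16, 0, 0), G = 22.
W^NE = Σw_i − G^NE + (Σα_i)·G^NE = 46 + 3·22 = 112.
Planner: ∂(Σu_j)/∂g_i = Σα_j − 1 = 3 > 0, so everyone contributes w_i; G^SO = 46, W^SO = 46 + 3·46 = 184.
Deadweight loss = 72.

72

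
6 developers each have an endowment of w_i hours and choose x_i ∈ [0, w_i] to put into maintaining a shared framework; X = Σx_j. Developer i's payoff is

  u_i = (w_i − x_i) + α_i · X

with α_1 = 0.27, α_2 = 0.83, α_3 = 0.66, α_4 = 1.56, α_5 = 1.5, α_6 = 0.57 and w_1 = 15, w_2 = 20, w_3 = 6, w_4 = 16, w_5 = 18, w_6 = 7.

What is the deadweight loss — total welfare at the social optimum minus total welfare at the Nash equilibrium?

∂u_i/∂x_i = α_i − 1, so developer i contributes w_i if α_i > 1, else 0.
α_i > 1 for i ∈ {4, 5}; NE contributions (0, 0, 0, 16, 18, 0), X = 34.
W^NE = Σw_i − X^NE + (Σα_i)·X^NE = 82 + 4.39·34 = 231.26.
Planner: ∂(Σu_j)/∂x_i = Σα_j − 1 = 4.39 > 0, so everyone contributes w_i; X^SO = 82, W^SO = 82 + 4.39·82 = 441.98.
Deadweight loss = 210.72.

210.72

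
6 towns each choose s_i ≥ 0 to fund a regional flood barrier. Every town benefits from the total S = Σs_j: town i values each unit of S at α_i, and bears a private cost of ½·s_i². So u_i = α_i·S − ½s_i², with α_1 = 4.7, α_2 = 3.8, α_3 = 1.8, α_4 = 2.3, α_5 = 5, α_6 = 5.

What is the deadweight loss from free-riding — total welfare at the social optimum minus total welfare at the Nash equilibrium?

Town i's FOC: ∂u_i/∂s_i = α_i − s_i = 0, so s_i* = α_i.
NE contributions = (4.7, 3.8, 1.8, 2.3, 5, 5); S = 22.6.
W^NE = (Σα)·S − ½Σα_i² = 22.6² − ½·95.06 = 463.23.
Planner sets s_i = Σα_j = 22.6 for every i, so S^SO = 6·22.6 = 135.6.
W^SO = (Σα)·S^SO − ½·6·(Σα)² = (6/2)·22.6² = 1532.28.
Deadweight loss = W^SO − W^NE = 1069.05.

1069.05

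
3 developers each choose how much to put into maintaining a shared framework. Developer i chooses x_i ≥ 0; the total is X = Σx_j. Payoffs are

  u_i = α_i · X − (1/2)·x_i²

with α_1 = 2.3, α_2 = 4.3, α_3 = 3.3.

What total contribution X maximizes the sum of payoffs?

29.7

Planner FOC: ∂(Σu_j)/∂x_i = (Σα_j) − x_i = 0, so x_i^SO = Σα_j = 9.9 for every i; X^SO = 29.7.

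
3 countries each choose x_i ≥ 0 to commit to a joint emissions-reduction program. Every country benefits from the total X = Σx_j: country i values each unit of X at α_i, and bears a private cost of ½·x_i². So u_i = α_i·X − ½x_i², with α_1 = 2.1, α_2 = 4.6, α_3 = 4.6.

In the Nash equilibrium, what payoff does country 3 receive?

Country i's FOC: ∂u_i/∂x_i = α_i − x_i = 0, so x_i* = α_i.
NE contributions = (2.1, 4.6, 4.6); X = 11.3.
u_3 = α_3·X − ½·(x_3)² = 4.6·11.3 − ½·4.6² = 41.4.

41.4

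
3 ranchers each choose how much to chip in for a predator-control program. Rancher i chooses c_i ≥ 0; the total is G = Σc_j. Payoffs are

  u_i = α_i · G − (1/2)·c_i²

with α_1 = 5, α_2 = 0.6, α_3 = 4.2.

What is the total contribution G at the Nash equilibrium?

9.8

Rancher i's FOC: ∂u_i/∂c_i = α_i − c_i = 0, so c_i* = α_i.
NE contributions = (5, 0.6, 4.2); G = 9.8.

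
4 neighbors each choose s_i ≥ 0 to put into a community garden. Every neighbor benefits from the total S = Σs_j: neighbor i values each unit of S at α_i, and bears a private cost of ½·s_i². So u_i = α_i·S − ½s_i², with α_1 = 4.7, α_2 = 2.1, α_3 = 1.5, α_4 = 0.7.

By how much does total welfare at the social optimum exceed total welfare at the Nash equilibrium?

95.62

Neighbor i's FOC: ∂u_i/∂s_i = α_i − s_i = 0, so s_i* = α_i.
NE contributions = (4.7, 2.1, 1.5, 0.7); S = 9.
W^NE = (Σα)·S − ½Σα_i² = 9² − ½·29.24 = 66.38.
Planner sets s_i = Σα_j = 9 for every i, so S^SO = 4·9 = 36.
W^SO = (Σα)·S^SO − ½·4·(Σα)² = (4/2)·9² = 162.
Deadweight loss = W^SO − W^NE = 95.62.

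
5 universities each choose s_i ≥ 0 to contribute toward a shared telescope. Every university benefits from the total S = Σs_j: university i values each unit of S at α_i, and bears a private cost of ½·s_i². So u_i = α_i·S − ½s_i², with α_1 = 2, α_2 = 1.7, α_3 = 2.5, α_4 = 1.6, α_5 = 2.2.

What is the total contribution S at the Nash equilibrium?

10

University i's FOC: ∂u_i/∂s_i = α_i − s_i = 0, so s_i* = α_i.
NE contributions = (2, 1.7, 2.5, 1.6, 2.2); S = 10.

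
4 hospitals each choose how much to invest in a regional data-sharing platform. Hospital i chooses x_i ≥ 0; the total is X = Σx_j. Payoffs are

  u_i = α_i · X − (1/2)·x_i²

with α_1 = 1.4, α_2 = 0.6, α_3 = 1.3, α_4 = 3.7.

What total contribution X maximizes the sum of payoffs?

28

Planner FOC: ∂(Σu_j)/∂x_i = (Σα_j) − x_i = 0, so x_i^SO = Σα_j = 7 for every i; X^SO = 28.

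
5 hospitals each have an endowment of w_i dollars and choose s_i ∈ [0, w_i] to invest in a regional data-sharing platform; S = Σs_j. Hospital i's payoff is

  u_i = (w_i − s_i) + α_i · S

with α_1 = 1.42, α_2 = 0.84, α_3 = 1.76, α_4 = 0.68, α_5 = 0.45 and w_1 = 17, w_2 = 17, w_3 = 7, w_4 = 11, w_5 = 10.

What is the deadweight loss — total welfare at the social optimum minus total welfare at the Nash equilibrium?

∂u_i/∂s_i = α_i − 1, so hospital i contributes w_i if α_i > 1, else 0.
α_i > 1 for i ∈ {1, 3}; NE contributions (17, 0, 7, 0, 0), S = 24.
W^NE = Σw_i − S^NE + (Σα_i)·S^NE = 62 + 4.15·24 = 161.6.
Planner: ∂(Σu_j)/∂s_i = Σα_j − 1 = 4.15 > 0, so everyone contributes w_i; S^SO = 62, W^SO = 62 + 4.15·62 = 319.3.
Deadweight loss = 157.7.

157.7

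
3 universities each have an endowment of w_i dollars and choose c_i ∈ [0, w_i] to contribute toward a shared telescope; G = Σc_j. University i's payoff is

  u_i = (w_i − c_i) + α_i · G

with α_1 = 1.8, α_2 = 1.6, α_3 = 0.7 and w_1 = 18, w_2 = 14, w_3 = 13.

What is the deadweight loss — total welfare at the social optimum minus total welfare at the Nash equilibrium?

40.3

∂u_i/∂c_i = α_i − 1, so university i contributes w_i if α_i > 1, else 0.
α_i > 1 for i ∈ {1, 2}; NE contributions (18, 14, 0), G = 32.
W^NE = Σw_i − G^NE + (Σα_i)·G^NE = 45 + 3.1·32 = 144.2.
Planner: ∂(Σu_j)/∂c_i = Σα_j − 1 = 3.1 > 0, so everyone contributes w_i; G^SO = 45, W^SO = 45 + 3.1·45 = 184.5.
Deadweight loss = 40.3.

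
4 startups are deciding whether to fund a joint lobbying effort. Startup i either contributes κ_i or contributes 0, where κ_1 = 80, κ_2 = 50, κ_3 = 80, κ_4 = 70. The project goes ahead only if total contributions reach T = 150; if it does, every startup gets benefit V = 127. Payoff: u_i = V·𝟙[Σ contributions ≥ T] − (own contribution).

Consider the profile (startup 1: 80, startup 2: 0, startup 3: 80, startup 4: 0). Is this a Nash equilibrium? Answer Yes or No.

Total = 160 ≥ 150: provided.
Startup 1 (pledges 80, payoff 47): dropping to 0 → total 80, payoff 0. No gain.
Startup 2 (pledges 0, payoff 127): pledging 50 → total 210, payoff 77. No gain.
Startup 3 (pledges 80, payoff 47): dropping to 0 → total 80, payoff 0. No gain.
Startup 4 (pledges 0, payoff 127): pledging 70 → total 230, payoff 57. No gain.

Yes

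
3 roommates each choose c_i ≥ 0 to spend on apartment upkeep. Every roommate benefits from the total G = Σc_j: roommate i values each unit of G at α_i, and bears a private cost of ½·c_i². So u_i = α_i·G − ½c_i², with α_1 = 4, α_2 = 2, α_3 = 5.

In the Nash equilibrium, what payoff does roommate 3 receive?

Roommate i's FOC: ∂u_i/∂c_i = α_i − c_i = 0, so c_i* = α_i.
NE contributions = (4, 2, 5); G = 11.
u_3 = α_3·G − ½·(c_3)² = 5·11 − ½·5² = 42.5.

42.5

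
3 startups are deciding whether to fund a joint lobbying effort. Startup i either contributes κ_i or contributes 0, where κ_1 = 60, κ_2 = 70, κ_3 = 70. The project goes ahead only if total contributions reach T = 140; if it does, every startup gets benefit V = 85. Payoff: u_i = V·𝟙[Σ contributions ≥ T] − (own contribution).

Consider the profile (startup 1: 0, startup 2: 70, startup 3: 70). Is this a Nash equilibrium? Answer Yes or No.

Yes

Total = 140 ≥ 140: provided.
Startup 1 (pledges 0, payoff 85): pledging 60 → total 200, payoff 25. No gain.
Startup 2 (pledges 70, payoff 15): dropping to 0 → total 70, payoff 0. No gain.
Startup 3 (pledges 70, payoff 15): dropping to 0 → total 70, payoff 0. No gain.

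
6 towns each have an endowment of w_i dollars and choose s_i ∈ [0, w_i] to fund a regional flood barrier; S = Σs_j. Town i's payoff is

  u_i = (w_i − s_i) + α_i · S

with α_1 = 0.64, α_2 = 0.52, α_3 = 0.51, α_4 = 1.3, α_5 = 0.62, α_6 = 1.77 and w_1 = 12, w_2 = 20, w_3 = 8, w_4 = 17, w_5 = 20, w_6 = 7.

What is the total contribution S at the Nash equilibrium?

24

∂u_i/∂s_i = α_i − 1, so town i contributes w_i if α_i > 1, else 0.
α_i > 1 for i ∈ {4, 6}; NE contributions (0, 0, 0, 17, 0, 7), S = 24.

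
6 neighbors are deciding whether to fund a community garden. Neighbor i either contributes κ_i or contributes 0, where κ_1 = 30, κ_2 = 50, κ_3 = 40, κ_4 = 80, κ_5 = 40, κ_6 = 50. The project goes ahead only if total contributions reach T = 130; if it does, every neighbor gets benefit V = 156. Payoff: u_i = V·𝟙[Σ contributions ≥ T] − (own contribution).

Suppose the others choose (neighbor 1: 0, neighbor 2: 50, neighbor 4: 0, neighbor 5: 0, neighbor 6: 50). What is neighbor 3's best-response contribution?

Others' total = 100. Contributing 40 brings total to 140 ≥ 130: gain V − κ_3 = 116.
Best response: 40.

40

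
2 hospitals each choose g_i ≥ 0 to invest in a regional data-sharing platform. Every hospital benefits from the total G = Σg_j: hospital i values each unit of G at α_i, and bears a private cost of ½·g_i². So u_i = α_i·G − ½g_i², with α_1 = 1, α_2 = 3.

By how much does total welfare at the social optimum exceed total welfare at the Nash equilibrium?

Hospital i's FOC: ∂u_i/∂g_i = α_i − g_i = 0, so g_i* = α_i.
NE contributions = (1, 3); G = 4.
W^NE = (Σα)·G − ½Σα_i² = 4² − ½·10 = 11.
Planner sets g_i = Σα_j = 4 for every i, so G^SO = 2·4 = 8.
W^SO = (Σα)·G^SO − ½·2·(Σα)² = (2/2)·4² = 16.
Deadweight loss = W^SO − W^NE = 5.

5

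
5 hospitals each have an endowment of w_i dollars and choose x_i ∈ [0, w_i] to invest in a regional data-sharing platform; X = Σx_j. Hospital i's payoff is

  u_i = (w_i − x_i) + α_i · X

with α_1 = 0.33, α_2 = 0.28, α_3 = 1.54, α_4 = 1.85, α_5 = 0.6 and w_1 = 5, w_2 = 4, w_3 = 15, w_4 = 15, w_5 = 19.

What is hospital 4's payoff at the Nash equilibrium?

∂u_i/∂x_i = α_i − 1, so hospital i contributes w_i if α_i > 1, else 0.
α_i > 1 for i ∈ {3, 4}; NE contributions (0, 0, 15, 15, 0), X = 30.
u_4 = (15 − 15) + 1.85·30 = 55.5.

55.5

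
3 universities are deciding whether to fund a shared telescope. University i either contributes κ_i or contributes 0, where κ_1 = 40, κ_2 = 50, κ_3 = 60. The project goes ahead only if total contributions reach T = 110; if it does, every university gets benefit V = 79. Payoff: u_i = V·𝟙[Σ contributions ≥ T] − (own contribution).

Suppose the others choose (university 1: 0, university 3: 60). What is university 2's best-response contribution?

Others' total = 60. Contributing 50 brings total to 110 ≥ 110: gain V − κ_2 = 29.
Best response: 50.

50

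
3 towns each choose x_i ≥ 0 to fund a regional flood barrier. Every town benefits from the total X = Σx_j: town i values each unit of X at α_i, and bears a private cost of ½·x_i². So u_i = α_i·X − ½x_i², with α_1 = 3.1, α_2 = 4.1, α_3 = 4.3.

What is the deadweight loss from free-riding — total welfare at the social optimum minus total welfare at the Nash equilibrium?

88.58

Town i's FOC: ∂u_i/∂x_i = α_i − x_i = 0, so x_i* = α_i.
NE contributions = (3.1, 4.1, 4.3); X = 11.5.
W^NE = (Σα)·X − ½Σα_i² = 11.5² − ½·44.91 = 109.795.
Planner sets x_i = Σα_j = 11.5 for every i, so X^SO = 3·11.5 = 34.5.
W^SO = (Σα)·X^SO − ½·3·(Σα)² = (3/2)·11.5² = 198.375.
Deadweight loss = W^SO − W^NE = 88.58.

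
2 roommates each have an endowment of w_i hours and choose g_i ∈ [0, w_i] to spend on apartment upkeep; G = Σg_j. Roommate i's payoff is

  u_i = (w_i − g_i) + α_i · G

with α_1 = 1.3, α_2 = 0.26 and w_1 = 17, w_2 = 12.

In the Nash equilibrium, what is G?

17

∂u_i/∂g_i = α_i − 1, so roommate i contributes w_i if α_i > 1, else 0.
α_i > 1 for i ∈ {1}; NE contributions (17, 0), G = 17.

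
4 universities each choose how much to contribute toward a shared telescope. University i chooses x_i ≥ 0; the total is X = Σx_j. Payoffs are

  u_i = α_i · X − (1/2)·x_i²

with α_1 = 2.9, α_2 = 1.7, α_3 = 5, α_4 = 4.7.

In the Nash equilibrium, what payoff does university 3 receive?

University i's FOC: ∂u_i/∂x_i = α_i − x_i = 0, so x_i* = α_i.
NE contributions = (2.9, 1.7, 5, 4.7); X = 14.3.
u_3 = α_3·X − ½·(x_3)² = 5·14.3 − ½·5² = 59.

59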